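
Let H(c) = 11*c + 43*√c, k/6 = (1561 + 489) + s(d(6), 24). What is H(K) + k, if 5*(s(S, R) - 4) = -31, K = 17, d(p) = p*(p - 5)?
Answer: 62369/5 + 43*√17 ≈ 12651.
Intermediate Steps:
d(p) = p*(-5 + p)
s(S, R) = -11/5 (s(S, R) = 4 + (⅕)*(-31) = 4 - 31/5 = -11/5)
k = 61434/5 (k = 6*((1561 + 489) - 11/5) = 6*(2050 - 11/5) = 6*(10239/5) = 61434/5 ≈ 12287.)
H(K) + k = (11*17 + 43*√17) + 61434/5 = (187 + 43*√17) + 61434/5 = 62369/5 + 43*√17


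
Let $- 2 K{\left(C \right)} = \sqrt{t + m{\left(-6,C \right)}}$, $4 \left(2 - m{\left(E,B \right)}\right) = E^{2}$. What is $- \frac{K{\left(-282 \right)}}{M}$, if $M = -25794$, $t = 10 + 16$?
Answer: $- \frac{\sqrt{19}}{51588} \approx -8.4494 \cdot 10^{-5}$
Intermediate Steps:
$m{\left(E,B \right)} = 2 - \frac{E^{2}}{4}$
$t = 26$
$K{\left(C \right)} = - \frac{\sqrt{19}}{2}$ ($K{\left(C \right)} = - \frac{\sqrt{26 + \left(2 - \frac{\left(-6\right)^{2}}{4}\right)}}{2} = - \frac{\sqrt{26 + \left(2 - 9\right)}}{2} = - \frac{\sqrt{26 - 7}}{2} = - \frac{\sqrt{19}}{2}$)
$- \frac{K{\left(-282 \right)}}{M} = - \frac{\left(- \frac{1}{2}\right) \sqrt{19}}{-25794} = - \frac{- \frac{\sqrt{19}}{2} \left(-1\right)}{25794} = - \frac{\sqrt{19}}{51588}$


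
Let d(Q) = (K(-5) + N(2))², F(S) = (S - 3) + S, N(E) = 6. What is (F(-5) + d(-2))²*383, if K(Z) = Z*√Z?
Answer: -2909268 + 4687920*I*√5 ≈ -2.9093e+6 + 1.0483e+7*I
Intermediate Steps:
K(Z) = Z^(3/2)
F(S) = -3 + 2*S (F(S) = (-3 + S) + S = -3 + 2*S)
d(Q) = (6 - 5*I*√5)² (d(Q) = ((-5)^(3/2) + 6)² = (-5*I*√5 + 6)² = (6 - 5*I*√5)²)
(F(-5) + d(-2))²*383 = ((-3 + 2*(-5)) + (6 - 5*I*√5)²)²*383 = ((-3 - 10) + (6 - 5*I*√5)²)²*383 = (-13 + (6 - 5*I*√5)²)²*383 = 383*(-13 + (6 - 5*I*√5)²)²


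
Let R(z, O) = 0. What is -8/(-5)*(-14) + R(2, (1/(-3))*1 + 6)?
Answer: -112/5 ≈ -22.400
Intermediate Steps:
-8/(-5)*(-14) + R(2, (1/(-3))*1 + 6) = -8/(-5)*(-14) + 0 = -8*(-⅕)*(-14) + 0 = (8/5)*(-14) + 0 = -112/5 + 0 = -112/5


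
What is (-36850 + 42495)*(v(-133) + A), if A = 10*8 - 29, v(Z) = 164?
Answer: 1213675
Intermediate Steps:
A = 51 (A = 80 - 29 = 51)
(-36850 + 42495)*(v(-133) + A) = (-36850 + 42495)*(164 + 51) = 5645*215 = 1213675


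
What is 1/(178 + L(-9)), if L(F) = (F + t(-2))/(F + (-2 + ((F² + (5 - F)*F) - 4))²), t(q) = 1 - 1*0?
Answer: 324/57671 ≈ 0.0056181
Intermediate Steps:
t(q) = 1 (t(q) = 1 + 0 = 1)
L(F) = (1 + F)/(F + (-6 + F² + F*(5 - F))²) (L(F) = (F + 1)/(F + (-2 + ((F² + (5 - F)*F) - 4))²) = (1 + F)/(F + (-2 + ((F² + F*(5 - F)) - 4))²) = (1 + F)/(F + (-2 + (-4 + F² + F*(5 - F)))²) = (1 + F)/(F + (-6 + F² + F*(5 - F))²))
1/(178 + L(-9)) = 1/(178 + (1 - 9)/(-9 + (-6 + 5*(-9))²)) = 1/(178 - 8/(-9 + (-6 - 45)²)) = 1/(178 - 8/(-9 + (-51)²)) = 1/(178 - 8/(-9 + 2601)) = 1/(178 - 8/2592) = 1/(178 + (1/2592)*(-8)) = 1/(178 - 1/324) = 1/(57671/324) = 324/57671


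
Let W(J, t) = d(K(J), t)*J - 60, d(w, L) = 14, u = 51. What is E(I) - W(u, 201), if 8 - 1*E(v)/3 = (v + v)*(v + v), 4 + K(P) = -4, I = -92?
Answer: -102198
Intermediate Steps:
K(P) = -8 (K(P) = -4 - 4 = -8)
E(v) = 24 - 12*v**2 (E(v) = 24 - 3*(v + v)*(v + v) = 24 - 3*2*v*2*v = 24 - 12*v**2)
W(J, t) = -60 + 14*J (W(J, t) = 14*J - 60 = -60 + 14*J)
E(I) - W(u, 201) = (24 - 12*(-92)**2) - (-60 + 14*51) = (24 - 12*8464) - (-60 + 714) = (24 - 101568) - 1*654 = -101544 - 654 = -102198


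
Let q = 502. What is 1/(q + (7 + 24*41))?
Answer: 1/1493 ≈ 0.00066979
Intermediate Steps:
1/(q + (7 + 24*41)) = 1/(502 + (7 + 24*41)) = 1/(502 + (7 + 984)) = 1/(502 + 991) = 1/1493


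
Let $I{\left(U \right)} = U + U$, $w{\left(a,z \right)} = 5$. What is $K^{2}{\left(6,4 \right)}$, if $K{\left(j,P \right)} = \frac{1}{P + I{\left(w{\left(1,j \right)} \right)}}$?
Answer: $\frac{1}{196} \approx 0.005102$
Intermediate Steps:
$I{\left(U \right)} = 2 U$
$K{\left(j,P \right)} = \frac{1}{10 + P}$ ($K{\left(j,P \right)} = \frac{1}{P + 2 \cdot 5} = \frac{1}{P + 10} = \frac{1}{10 + P}$)
$K^{2}{\left(6,4 \right)} = \left(\frac{1}{10 + 4}\right)^{2} = \left(\frac{1}{14}\right)^{2} = \frac{1}{196}$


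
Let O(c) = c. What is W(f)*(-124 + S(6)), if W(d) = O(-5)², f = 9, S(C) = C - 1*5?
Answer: -3075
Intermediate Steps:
S(C) = -5 + C (S(C) = C - 5 = -5 + C)
W(d) = 25 (W(d) = (-5)² = 25)
W(f)*(-124 + S(6)) = 25*(-124 + (-5 + 6)) = 25*(-124 + 1) = 25*(-123) = -3075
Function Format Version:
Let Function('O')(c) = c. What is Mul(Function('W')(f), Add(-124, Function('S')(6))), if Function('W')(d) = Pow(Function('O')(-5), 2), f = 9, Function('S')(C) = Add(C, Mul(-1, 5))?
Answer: -3075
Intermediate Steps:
Function('S')(C) = Add(-5, C) (Function('S')(C) = Add(C, -5) = Add(-5, C))
Function('W')(d) = 25 (Function('W')(d) = Pow(-5, 2) = 25)
Mul(Function('W')(f), Add(-124, Function('S')(6))) = Mul(25, Add(-124, Add(-5, 6))) = Mul(25, Add(-124, 1)) = Mul(25, -123) = -3075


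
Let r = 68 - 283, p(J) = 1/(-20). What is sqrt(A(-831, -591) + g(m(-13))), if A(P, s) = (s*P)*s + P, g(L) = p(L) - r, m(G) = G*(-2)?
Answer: 3*I*sqrt(3225034745)/10 ≈ 17037.0*I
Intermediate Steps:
p(J) = -1/20
r = -215
m(G) = -2*G
g(L) = 4299/20 (g(L) = -1/20 - 1*(-215) = -1/20 + 215 = 4299/20)
A(P, s) = P + P*s**2 (A(P, s) = (P*s)*s + P = P*s**2 + P = P + P*s**2)
sqrt(A(-831, -591) + g(m(-13))) = sqrt(-831*(1 + (-591)**2) + 4299/20) = sqrt(-831*(1 + 349281) + 4299/20) = sqrt(-831*349282 + 4299/20) = sqrt(-290253342 + 4299/20) = sqrt(-5805062541/20) = 3*I*sqrt(3225034745)/10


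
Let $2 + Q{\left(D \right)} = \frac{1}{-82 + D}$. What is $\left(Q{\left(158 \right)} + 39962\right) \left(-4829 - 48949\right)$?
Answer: $- \frac{81660844329}{38} \approx -2.149 \cdot 10^{9}$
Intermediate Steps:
$Q{\left(D \right)} = -2 + \frac{1}{-82 + D}$
$\left(Q{\left(158 \right)} + 39962\right) \left(-4829 - 48949\right) = \left(\frac{165 - 316}{-82 + 158} + 39962\right) \left(-4829 - 48949\right) = \left(\frac{165 - 316}{76} + 39962\right) \left(-53778\right) = \left(\frac{1}{76} \left(-151\right) + 39962\right) \left(-53778\right) = \left(- \frac{151}{76} + 39962\right) \left(-53778\right) = \frac{3036961}{76} \left(-53778\right) = - \frac{81660844329}{38}$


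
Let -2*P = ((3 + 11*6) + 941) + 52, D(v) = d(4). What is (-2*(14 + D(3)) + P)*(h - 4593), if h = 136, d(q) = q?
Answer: 2527119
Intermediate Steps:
D(v) = 4
P = -531 (P = -(((3 + 11*6) + 941) + 52)/2 = -(((3 + 66) + 941) + 52)/2 = -((69 + 941) + 52)/2 = -(1010 + 52)/2 = -1/2*1062 = -531)
(-2*(14 + D(3)) + P)*(h - 4593) = (-2*(14 + 4) - 531)*(136 - 4593) = (-2*18 - 531)*(-4457) = (-36 - 531)*(-4457) = -567*(-4457) = 2527119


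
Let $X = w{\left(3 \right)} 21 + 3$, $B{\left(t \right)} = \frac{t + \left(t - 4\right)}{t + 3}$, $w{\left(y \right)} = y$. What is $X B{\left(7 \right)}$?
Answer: $66$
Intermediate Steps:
$B{\left(t \right)} = \frac{-4 + 2 t}{3 + t}$ ($B{\left(t \right)} = \frac{t + \left(-4 + t\right)}{3 + t} = \frac{-4 + 2 t}{3 + t}$)
$X = 66$ ($X = 3 \cdot 21 + 3 = 63 + 3 = 66$)
$X B{\left(7 \right)} = 66 \frac{2 \left(-2 + 7\right)}{3 + 7} = 66 \cdot 2 \cdot \frac{1}{10} \cdot 5 = 66 \cdot 1 = 66$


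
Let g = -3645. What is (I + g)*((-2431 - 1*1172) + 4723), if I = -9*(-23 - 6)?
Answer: -3790080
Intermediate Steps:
I = 261 (I = -9*(-29) = 261)
(I + g)*((-2431 - 1*1172) + 4723) = (261 - 3645)*((-2431 - 1*1172) + 4723) = -3384*((-2431 - 1172) + 4723) = -3384*(-3603 + 4723) = -3384*1120 = -3790080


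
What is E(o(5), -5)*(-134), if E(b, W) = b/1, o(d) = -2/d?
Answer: 268/5 ≈ 53.600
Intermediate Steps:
E(b, W) = b (E(b, W) = b*1 = b)
E(o(5), -5)*(-134) = -2/5*(-134) = -2*⅕*(-134) = -⅖*(-134) = 268/5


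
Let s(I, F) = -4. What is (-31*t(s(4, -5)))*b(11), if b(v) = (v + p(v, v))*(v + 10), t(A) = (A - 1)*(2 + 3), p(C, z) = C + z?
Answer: 537075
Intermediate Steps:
t(A) = -5 + 5*A (t(A) = (-1 + A)*5 = -5 + 5*A)
b(v) = 3*v*(10 + v) (b(v) = (v + (v + v))*(v + 10) = (v + 2*v)*(10 + v) = (3*v)*(10 + v) = 3*v*(10 + v))
(-31*t(s(4, -5)))*b(11) = (-31*(-5 + 5*(-4)))*(3*11*(10 + 11)) = (-31*(-5 - 20))*(3*11*21) = -31*(-25)*693 = 775*693 = 537075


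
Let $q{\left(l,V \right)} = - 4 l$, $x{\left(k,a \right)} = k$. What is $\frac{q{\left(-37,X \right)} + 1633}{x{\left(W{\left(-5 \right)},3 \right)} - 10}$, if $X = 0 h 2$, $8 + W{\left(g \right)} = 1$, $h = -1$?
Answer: $- \frac{1781}{17} \approx -104.76$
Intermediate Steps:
$W{\left(g \right)} = -7$ ($W{\left(g \right)} = -8 + 1 = -7$)
$X = 0$ ($X = 0 \left(-1\right) 2 = 0 \cdot 2 = 0$)
$\frac{q{\left(-37,X \right)} + 1633}{x{\left(W{\left(-5 \right)},3 \right)} - 10} = \frac{\left(-4\right) \left(-37\right) + 1633}{-7 - 10} = \frac{148 + 1633}{-17} = \left(- \frac{1}{17}\right) 1781 = - \frac{1781}{17}$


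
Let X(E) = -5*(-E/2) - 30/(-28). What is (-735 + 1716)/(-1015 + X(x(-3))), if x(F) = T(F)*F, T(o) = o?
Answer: -6867/6940 ≈ -0.98948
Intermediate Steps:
x(F) = F² (x(F) = F*F = F²)
X(E) = 15/14 + 5*E/2 (X(E) = -(-5)*E/2 - 30*(-1/28) = 5*E/2 + 15/14 = 15/14 + 5*E/2)
(-735 + 1716)/(-1015 + X(x(-3))) = (-735 + 1716)/(-1015 + (15/14 + (5/2)*(-3)²)) = 981/(-1015 + (15/14 + (5/2)*9)) = 981/(-1015 + (15/14 + 45/2)) = 981/(-1015 + 165/7) = 981/(-6940/7) = 981*(-7/6940) = -6867/6940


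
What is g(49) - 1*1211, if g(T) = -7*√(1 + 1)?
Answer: -1211 - 7*√2 ≈ -1220.9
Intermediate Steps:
g(T) = -7*√2
g(49) - 1*1211 = -7*√2 - 1*1211 = -7*√2 - 1211 = -1211 - 7*√2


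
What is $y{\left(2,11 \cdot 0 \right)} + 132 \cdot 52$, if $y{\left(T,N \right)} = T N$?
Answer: $6864$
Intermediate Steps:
$y{\left(T,N \right)} = N T$
$y{\left(2,11 \cdot 0 \right)} + 132 \cdot 52 = 11 \cdot 0 \cdot 2 + 132 \cdot 52 = 0 \cdot 2 + 6864 = 0 + 6864 = 6864$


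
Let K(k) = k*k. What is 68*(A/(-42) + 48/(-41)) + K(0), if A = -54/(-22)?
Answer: -263874/3157 ≈ -83.584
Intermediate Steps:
A = 27/11 (A = -54*(-1/22) = 27/11 ≈ 2.4545)
K(k) = k²
68*(A/(-42) + 48/(-41)) + K(0) = 68*((27/11)/(-42) + 48/(-41)) + 0² = 68*((27/11)*(-1/42) + 48*(-1/41)) + 0 = 68*(-9/154 - 48/41) + 0 = 68*(-7761/6314) + 0 = -263874/3157 + 0 = -263874/3157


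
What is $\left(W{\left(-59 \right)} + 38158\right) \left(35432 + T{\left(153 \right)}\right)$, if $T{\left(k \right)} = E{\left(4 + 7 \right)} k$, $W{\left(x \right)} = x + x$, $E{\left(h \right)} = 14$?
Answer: $1429314960$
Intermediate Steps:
$W{\left(x \right)} = 2 x$
$T{\left(k \right)} = 14 k$
$\left(W{\left(-59 \right)} + 38158\right) \left(35432 + T{\left(153 \right)}\right) = \left(2 \left(-59\right) + 38158\right) \left(35432 + 14 \cdot 153\right) = \left(-118 + 38158\right) \left(35432 + 2142\right) = 38040 \cdot 37574 = 1429314960$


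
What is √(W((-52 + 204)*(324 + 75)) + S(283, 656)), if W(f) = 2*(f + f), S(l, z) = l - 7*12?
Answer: √242791 ≈ 492.74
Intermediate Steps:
S(l, z) = -84 + l (S(l, z) = l - 84 = -84 + l)
W(f) = 4*f (W(f) = 2*(2*f) = 4*f)
√(W((-52 + 204)*(324 + 75)) + S(283, 656)) = √(4*((-52 + 204)*(324 + 75)) + (-84 + 283)) = √(4*(152*399) + 199) = √(4*60648 + 199) = √(242592 + 199) = √242791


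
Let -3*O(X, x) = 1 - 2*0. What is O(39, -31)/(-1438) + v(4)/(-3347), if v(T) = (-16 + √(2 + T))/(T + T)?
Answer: 11975/14438958 - √6/26776 ≈ 0.00073787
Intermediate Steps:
O(X, x) = -⅓ (O(X, x) = -(1 - 2*0)/3 = -(1 + 0)/3 = -⅓*1 = -⅓)
v(T) = (-16 + √(2 + T))/(2*T) (v(T) = (-16 + √(2 + T))/((2*T)) = (-16 + √(2 + T))*(1/(2*T)) = (-16 + √(2 + T))/(2*T))
O(39, -31)/(-1438) + v(4)/(-3347) = -⅓/(-1438) + ((½)*(-16 + √(2 + 4))/4)/(-3347) = -⅓*(-1/1438) + ((½)*(¼)*(-16 + √6))*(-1/3347) = 1/4314 + (-2 + √6/8)*(-1/3347) = 1/4314 + (2/3347 - √6/26776) = 11975/14438958 - √6/26776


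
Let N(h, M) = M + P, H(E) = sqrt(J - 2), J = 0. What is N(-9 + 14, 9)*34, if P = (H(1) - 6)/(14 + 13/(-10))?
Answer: 36822/127 + 340*I*sqrt(2)/127 ≈ 289.94 + 3.7861*I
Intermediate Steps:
H(E) = I*sqrt(2) (H(E) = sqrt(0 - 2) = sqrt(-2) = I*sqrt(2))
P = -60/127 + 10*I*sqrt(2)/127 (P = (I*sqrt(2) - 6)/(14 + 13/(-10)) = (-6 + I*sqrt(2))/(14 + 13*(-1/10)) = (-6 + I*sqrt(2))/(14 - 13/10) = (-6 + I*sqrt(2))/(127/10) = (-6 + I*sqrt(2))*(10/127) = -60/127 + 10*I*sqrt(2)/127 ≈ -0.47244 + 0.11136*I)
N(h, M) = -60/127 + M + 10*I*sqrt(2)/127 (N(h, M) = M + (-60/127 + 10*I*sqrt(2)/127) = -60/127 + M + 10*I*sqrt(2)/127)
N(-9 + 14, 9)*34 = (-60/127 + 9 + 10*I*sqrt(2)/127)*34 = (1083/127 + 10*I*sqrt(2)/127)*34 = 36822/127 + 340*I*sqrt(2)/127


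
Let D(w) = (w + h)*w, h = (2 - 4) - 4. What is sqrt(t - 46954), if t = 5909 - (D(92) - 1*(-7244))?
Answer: I*sqrt(56201) ≈ 237.07*I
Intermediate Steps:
h = -6 (h = -2 - 4 = -6)
D(w) = w*(-6 + w) (D(w) = (w - 6)*w = (-6 + w)*w = w*(-6 + w))
t = -9247 (t = 5909 - (92*(-6 + 92) - 1*(-7244)) = 5909 - (92*86 + 7244) = 5909 - (7912 + 7244) = 5909 - 1*15156 = 5909 - 15156 = -9247)
sqrt(t - 46954) = sqrt(-9247 - 46954) = sqrt(-56201) = I*sqrt(56201)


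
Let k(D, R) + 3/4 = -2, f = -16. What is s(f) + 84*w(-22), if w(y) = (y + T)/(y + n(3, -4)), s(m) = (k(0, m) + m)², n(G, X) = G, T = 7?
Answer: 127035/304 ≈ 417.88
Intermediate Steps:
k(D, R) = -11/4 (k(D, R) = -¾ - 2 = -11/4)
s(m) = (-11/4 + m)²
w(y) = (7 + y)/(3 + y) (w(y) = (y + 7)/(y + 3) = (7 + y)/(3 + y))
s(f) + 84*w(-22) = (-11 + 4*(-16))²/16 + 84*((7 - 22)/(3 - 22)) = (-11 - 64)²/16 + 84*(-15/(-19)) = (1/16)*(-75)² + 84*(-1/19*(-15)) = (1/16)*5625 + 84*(15/19) = 5625/16 + 1260/19 = 127035/304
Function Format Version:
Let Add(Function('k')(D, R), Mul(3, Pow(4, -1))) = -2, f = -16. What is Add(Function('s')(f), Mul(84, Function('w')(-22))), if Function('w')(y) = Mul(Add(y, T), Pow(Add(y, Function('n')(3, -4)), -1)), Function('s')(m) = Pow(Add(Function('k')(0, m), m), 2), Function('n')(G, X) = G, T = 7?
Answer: Rational(127035, 304) ≈ 417.88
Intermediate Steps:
Function('k')(D, R) = Rational(-11, 4) (Function('k')(D, R) = Add(Rational(-3, 4), -2) = Rational(-11, 4))
Function('s')(m) = Pow(Add(Rational(-11, 4), m), 2)
Function('w')(y) = Mul(Pow(Add(3, y), -1), Add(7, y)) (Function('w')(y) = Mul(Add(y, 7), Pow(Add(y, 3), -1)) = Mul(Add(7, y), Pow(Add(3, y), -1)) = Mul(Pow(Add(3, y), -1), Add(7, y)))
Add(Function('s')(f), Mul(84, Function('w')(-22))) = Add(Mul(Rational(1, 16), Pow(Add(-11, Mul(4, -16)), 2)), Mul(84, Mul(Pow(Add(3, -22), -1), Add(7, -22)))) = Add(Mul(Rational(1, 16), Pow(Add(-11, -64), 2)), Mul(84, Mul(Pow(-19, -1), -15))) = Add(Mul(Rational(1, 16), Pow(-75, 2)), Mul(84, Mul(Rational(-1, 19), -15))) = Add(Mul(Rational(1, 16), 5625), Mul(84, Rational(15, 19))) = Add(Rational(5625, 16), Rational(1260, 19)) = Rational(127035, 304)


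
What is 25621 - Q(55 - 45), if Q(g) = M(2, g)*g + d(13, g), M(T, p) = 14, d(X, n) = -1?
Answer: 25482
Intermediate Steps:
Q(g) = -1 + 14*g (Q(g) = 14*g - 1 = -1 + 14*g)
25621 - Q(55 - 45) = 25621 - (-1 + 14*(55 - 45)) = 25621 - (-1 + 14*10) = 25621 - (-1 + 140) = 25621 - 1*139 = 25621 - 139 = 25482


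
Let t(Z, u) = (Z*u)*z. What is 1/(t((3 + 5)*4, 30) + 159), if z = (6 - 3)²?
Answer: 1/8799 ≈ 0.00011365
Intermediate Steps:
z = 9 (z = 3² = 9)
t(Z, u) = 9*Z*u (t(Z, u) = (Z*u)*9 = 9*Z*u)
1/(t((3 + 5)*4, 30) + 159) = 1/(9*((3 + 5)*4)*30 + 159) = 1/(9*(8*4)*30 + 159) = 1/(9*32*30 + 159) = 1/(8640 + 159) = 1/8799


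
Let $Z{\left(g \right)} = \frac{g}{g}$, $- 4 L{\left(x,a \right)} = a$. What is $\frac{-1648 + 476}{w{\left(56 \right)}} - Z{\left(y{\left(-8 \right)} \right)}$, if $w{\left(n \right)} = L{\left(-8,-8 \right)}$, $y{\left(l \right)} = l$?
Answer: $-587$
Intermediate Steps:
$L{\left(x,a \right)} = - \frac{a}{4}$
$w{\left(n \right)} = 2$ ($w{\left(n \right)} = \left(- \frac{1}{4}\right) \left(-8\right) = 2$)
$Z{\left(g \right)} = 1$
$\frac{-1648 + 476}{w{\left(56 \right)}} - Z{\left(y{\left(-8 \right)} \right)} = \frac{-1648 + 476}{2} - 1 = \left(-1172\right) \frac{1}{2} - 1 = -586 - 1 = -587$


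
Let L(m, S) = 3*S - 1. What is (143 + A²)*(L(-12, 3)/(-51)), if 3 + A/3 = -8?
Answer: -9856/51 ≈ -193.25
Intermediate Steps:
A = -33 (A = -9 + 3*(-8) = -9 - 24 = -33)
L(m, S) = -1 + 3*S
(143 + A²)*(L(-12, 3)/(-51)) = (143 + (-33)²)*((-1 + 3*3)/(-51)) = (143 + 1089)*((-1 + 9)*(-1/51)) = 1232*(8*(-1/51)) = 1232*(-8/51) = -9856/51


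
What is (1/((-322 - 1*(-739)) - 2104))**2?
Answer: 1/2845969 ≈ 3.5137e-7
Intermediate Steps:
(1/((-322 - 1*(-739)) - 2104))**2 = (1/((-322 + 739) - 2104))**2 = (1/(417 - 2104))**2 = (1/(-1687))**2 = (-1/1687)**2 = 1/2845969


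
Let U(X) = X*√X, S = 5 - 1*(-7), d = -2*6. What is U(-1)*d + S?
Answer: 12 + 12*I ≈ 12.0 + 12.0*I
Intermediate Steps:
d = -12
S = 12 (S = 5 + 7 = 12)
U(X) = X^(3/2)
U(-1)*d + S = (-1)^(3/2)*(-12) + 12 = -I*(-12) + 12 = 12*I + 12 = 12 + 12*I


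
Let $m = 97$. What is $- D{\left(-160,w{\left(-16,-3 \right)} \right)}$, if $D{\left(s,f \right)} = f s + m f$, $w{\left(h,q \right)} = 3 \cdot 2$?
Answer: $378$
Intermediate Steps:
$w{\left(h,q \right)} = 6$
$D{\left(s,f \right)} = 97 f + f s$ ($D{\left(s,f \right)} = f s + 97 f = 97 f + f s$)
$- D{\left(-160,w{\left(-16,-3 \right)} \right)} = - 6 \left(97 - 160\right) = - 6 \left(-63\right) = \left(-1\right) \left(-378\right) = 378$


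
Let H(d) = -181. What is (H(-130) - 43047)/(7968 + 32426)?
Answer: -21614/20197 ≈ -1.0702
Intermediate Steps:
(H(-130) - 43047)/(7968 + 32426) = (-181 - 43047)/(7968 + 32426) = -43228/40394 = -43228*1/40394 = -21614/20197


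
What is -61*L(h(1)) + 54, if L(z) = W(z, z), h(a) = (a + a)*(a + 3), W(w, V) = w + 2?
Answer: -556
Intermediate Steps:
W(w, V) = 2 + w
h(a) = 2*a*(3 + a) (h(a) = (2*a)*(3 + a) = 2*a*(3 + a))
L(z) = 2 + z
-61*L(h(1)) + 54 = -61*(2 + 2*1*(3 + 1)) + 54 = -61*(2 + 2*1*4) + 54 = -61*(2 + 8) + 54 = -61*10 + 54 = -610 + 54 = -556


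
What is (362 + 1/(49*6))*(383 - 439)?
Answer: -425716/21 ≈ -20272.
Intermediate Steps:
(362 + 1/(49*6))*(383 - 439) = (362 + 1/294)*(-56) = (106429/294)*(-56) = -425716/21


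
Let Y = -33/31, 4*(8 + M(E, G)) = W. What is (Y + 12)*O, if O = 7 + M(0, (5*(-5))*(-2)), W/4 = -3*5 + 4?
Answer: -4068/31 ≈ -131.23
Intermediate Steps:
W = -44 (W = 4*(-3*5 + 4) = 4*(-15 + 4) = 4*(-11) = -44)
M(E, G) = -19 (M(E, G) = -8 + (¼)*(-44) = -8 - 11 = -19)
Y = -33/31 (Y = -33*1/31 = -33/31 ≈ -1.0645)
O = -12 (O = 7 - 19 = -12)
(Y + 12)*O = (-33/31 + 12)*(-12) = (339/31)*(-12) = -4068/31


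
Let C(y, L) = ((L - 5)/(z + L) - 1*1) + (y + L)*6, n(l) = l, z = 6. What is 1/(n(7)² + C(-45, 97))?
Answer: 103/37172 ≈ 0.0027709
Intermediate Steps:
C(y, L) = -1 + 6*L + 6*y + (-5 + L)/(6 + L) (C(y, L) = ((L - 5)/(6 + L) - 1*1) + (y + L)*6 = ((-5 + L)/(6 + L) - 1) + (L + y)*6 = ((-5 + L)/(6 + L) - 1) + (6*L + 6*y) = (-1 + (-5 + L)/(6 + L)) + (6*L + 6*y) = -1 + 6*L + 6*y + (-5 + L)/(6 + L))
1/(n(7)² + C(-45, 97)) = 1/(7² + (-11 + 6*97² + 36*97 + 36*(-45) + 6*97*(-45))/(6 + 97)) = 1/(49 + (-11 + 6*9409 + 3492 - 1620 - 26190)/103) = 1/(49 + (-11 + 56454 + 3492 - 1620 - 26190)/103) = 1/(49 + (1/103)*32125) = 1/(49 + 32125/103) = 1/(37172/103) = 103/37172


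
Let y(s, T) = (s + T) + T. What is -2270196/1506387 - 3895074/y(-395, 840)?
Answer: -1956802013166/645235765 ≈ -3032.7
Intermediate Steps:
y(s, T) = s + 2*T (y(s, T) = (T + s) + T = s + 2*T)
-2270196/1506387 - 3895074/y(-395, 840) = -2270196/1506387 - 3895074/(-395 + 2*840) = -2270196*1/1506387 - 3895074/(-395 + 1680) = -756732/502129 - 3895074/1285 = -1956802013166/645235765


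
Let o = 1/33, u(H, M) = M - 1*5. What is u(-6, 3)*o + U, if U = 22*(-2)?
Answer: -1454/33 ≈ -44.061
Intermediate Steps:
u(H, M) = -5 + M (u(H, M) = M - 5 = -5 + M)
U = -44
o = 1/33 ≈ 0.030303
u(-6, 3)*o + U = (-5 + 3)*(1/33) - 44 = -2*1/33 - 44 = -2/33 - 44 = -1454/33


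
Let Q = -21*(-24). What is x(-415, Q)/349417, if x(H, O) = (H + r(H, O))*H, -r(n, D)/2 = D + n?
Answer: 246095/349417 ≈ 0.70430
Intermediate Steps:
r(n, D) = -2*D - 2*n (r(n, D) = -2*(D + n) = -2*D - 2*n)
Q = 504
x(H, O) = H*(-H - 2*O) (x(H, O) = (H + (-2*O - 2*H))*H = (H + (-2*H - 2*O))*H = (-H - 2*O)*H = H*(-H - 2*O))
x(-415, Q)/349417 = -415*(-1*(-415) - 2*504)/349417 = -415*(415 - 1008)*(1/349417) = -415*(-593)*(1/349417) = 246095*(1/349417) = 246095/349417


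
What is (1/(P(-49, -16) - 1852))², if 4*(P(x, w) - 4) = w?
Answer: 1/3429904 ≈ 2.9155e-7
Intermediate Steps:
P(x, w) = 4 + w/4
(1/(P(-49, -16) - 1852))² = (1/((4 + (¼)*(-16)) - 1852))² = (1/((4 - 4) - 1852))² = (1/(0 - 1852))² = (1/(-1852))² = (-1/1852)² = 1/3429904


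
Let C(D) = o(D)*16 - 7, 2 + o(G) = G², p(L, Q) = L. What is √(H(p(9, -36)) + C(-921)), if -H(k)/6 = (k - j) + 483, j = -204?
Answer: √13567641 ≈ 3683.4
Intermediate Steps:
o(G) = -2 + G²
C(D) = -39 + 16*D² (C(D) = (-2 + D²)*16 - 7 = (-32 + 16*D²) - 7 = -39 + 16*D²)
H(k) = -4122 - 6*k (H(k) = -6*((k - 1*(-204)) + 483) = -6*((k + 204) + 483) = -6*((204 + k) + 483) = -6*(687 + k) = -4122 - 6*k)
√(H(p(9, -36)) + C(-921)) = √((-4122 - 6*9) + (-39 + 16*(-921)²)) = √((-4122 - 54) + (-39 + 16*848241)) = √(-4176 + (-39 + 13571856)) = √(-4176 + 13571817) = √13567641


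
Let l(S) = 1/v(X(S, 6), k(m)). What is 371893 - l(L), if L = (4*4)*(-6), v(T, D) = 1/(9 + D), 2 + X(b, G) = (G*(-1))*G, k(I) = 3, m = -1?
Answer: 371881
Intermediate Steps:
X(b, G) = -2 - G² (X(b, G) = -2 + (G*(-1))*G = -2 + (-G)*G = -2 - G²)
L = -96 (L = 16*(-6) = -96)
l(S) = 12 (l(S) = 1/(1/(9 + 3)) = 1/(1/12) = 12)
371893 - l(L) = 371893 - 1*12 = 371893 - 12 = 371881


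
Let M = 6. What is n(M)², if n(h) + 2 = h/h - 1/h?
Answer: 49/36 ≈ 1.3611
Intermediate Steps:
n(h) = -1 - 1/h (n(h) = -2 + (h/h - 1/h) = -2 + (1 - 1/h) = -1 - 1/h)
n(M)² = ((-1 - 1*6)/6)² = ((-1 - 6)/6)² = ((⅙)*(-7))² = (-7/6)² = 49/36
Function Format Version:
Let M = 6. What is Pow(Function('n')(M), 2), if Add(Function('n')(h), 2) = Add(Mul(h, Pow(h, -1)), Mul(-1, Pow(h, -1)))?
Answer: Rational(49, 36) ≈ 1.3611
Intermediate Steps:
Function('n')(h) = Add(-1, Mul(-1, Pow(h, -1))) (Function('n')(h) = Add(-2, Add(Mul(h, Pow(h, -1)), Mul(-1, Pow(h, -1)))) = Add(-2, Add(1, Mul(-1, Pow(h, -1)))) = Add(-1, Mul(-1, Pow(h, -1))))
Pow(Function('n')(M), 2) = Pow(Mul(Pow(6, -1), Add(-1, Mul(-1, 6))), 2) = Pow(Mul(Rational(1, 6), Add(-1, -6)), 2) = Pow(Mul(Rational(1, 6), -7), 2) = Pow(Rational(-7, 6), 2) = Rational(49, 36)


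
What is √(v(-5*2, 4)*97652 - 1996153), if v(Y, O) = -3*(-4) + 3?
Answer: I*√531373 ≈ 728.95*I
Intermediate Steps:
v(Y, O) = 15 (v(Y, O) = 12 + 3 = 15)
√(v(-5*2, 4)*97652 - 1996153) = √(15*97652 - 1996153) = √(1464780 - 1996153) = √(-531373) = I*√531373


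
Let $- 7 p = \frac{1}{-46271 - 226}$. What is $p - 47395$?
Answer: $- \frac{15426077204}{325479} \approx -47395.0$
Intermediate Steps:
$p = \frac{1}{325479}$ ($p = - \frac{1}{7 \left(-46271 - 226\right)} = - \frac{1}{7 \left(-46497\right)} = \left(- \frac{1}{7}\right) \left(- \frac{1}{46497}\right) = \frac{1}{325479} \approx 3.0724 \cdot 10^{-6}$)
$p - 47395 = \frac{1}{325479} - 47395 = - \frac{15426077204}{325479}$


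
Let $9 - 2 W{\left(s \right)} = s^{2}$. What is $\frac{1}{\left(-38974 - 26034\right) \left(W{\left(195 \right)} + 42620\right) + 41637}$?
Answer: $- \frac{1}{1534927259} \approx -6.515 \cdot 10^{-10}$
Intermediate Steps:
$W{\left(s \right)} = \frac{9}{2} - \frac{s^{2}}{2}$
$\frac{1}{\left(-38974 - 26034\right) \left(W{\left(195 \right)} + 42620\right) + 41637} = \frac{1}{\left(-38974 - 26034\right) \left(\left(\frac{9}{2} - \frac{195^{2}}{2}\right) + 42620\right) + 41637} = \frac{1}{- 65008 \left(\left(\frac{9}{2} - \frac{38025}{2}\right) + 42620\right) + 41637} = \frac{1}{- 65008 \left(-19008 + 42620\right) + 41637} = \frac{1}{\left(-65008\right) 23612 + 41637} = \frac{1}{-1534968896 + 41637} = \frac{1}{-1534927259} = - \frac{1}{1534927259}$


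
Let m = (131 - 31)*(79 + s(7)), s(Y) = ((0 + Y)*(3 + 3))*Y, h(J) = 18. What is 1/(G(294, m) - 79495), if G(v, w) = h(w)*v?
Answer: -1/74203 ≈ -1.3477e-5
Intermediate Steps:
s(Y) = 6*Y**2 (s(Y) = (Y*6)*Y = (6*Y)*Y = 6*Y**2)
m = 37300 (m = (131 - 31)*(79 + 6*7**2) = 100*(79 + 6*49) = 100*(79 + 294) = 100*373 = 37300)
G(v, w) = 18*v
1/(G(294, m) - 79495) = 1/(18*294 - 79495) = 1/(5292 - 79495) = 1/(-74203) = -1/74203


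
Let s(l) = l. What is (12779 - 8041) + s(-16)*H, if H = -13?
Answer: 4946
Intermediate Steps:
(12779 - 8041) + s(-16)*H = (12779 - 8041) - 16*(-13) = 4738 + 208 = 4946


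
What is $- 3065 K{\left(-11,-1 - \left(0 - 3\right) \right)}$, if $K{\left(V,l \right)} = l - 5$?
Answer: $9195$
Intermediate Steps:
$K{\left(V,l \right)} = -5 + l$
$- 3065 K{\left(-11,-1 - \left(0 - 3\right) \right)} = - 3065 \left(-5 - \left(1 - 3\right)\right) = - 3065 \left(-5 - -2\right) = - 3065 \left(-5 + \left(-1 + 3\right)\right) = - 3065 \left(-5 + 2\right) = \left(-3065\right) \left(-3\right) = 9195$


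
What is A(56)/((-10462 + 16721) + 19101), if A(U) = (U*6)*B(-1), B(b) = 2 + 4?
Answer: 126/1585 ≈ 0.079495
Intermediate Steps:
B(b) = 6
A(U) = 36*U (A(U) = (U*6)*6 = (6*U)*6 = 36*U)
A(56)/((-10462 + 16721) + 19101) = (36*56)/((-10462 + 16721) + 19101) = 2016/(6259 + 19101) = 2016/25360 = 2016*(1/25360) = 126/1585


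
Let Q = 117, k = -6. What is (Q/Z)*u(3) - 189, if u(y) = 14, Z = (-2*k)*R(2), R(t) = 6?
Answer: -665/4 ≈ -166.25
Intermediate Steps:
Z = 72 (Z = -2*(-6)*6 = 12*6 = 72)
(Q/Z)*u(3) - 189 = (117/72)*14 - 189 = (117*(1/72))*14 - 189 = (13/8)*14 - 189 = 91/4 - 189 = -665/4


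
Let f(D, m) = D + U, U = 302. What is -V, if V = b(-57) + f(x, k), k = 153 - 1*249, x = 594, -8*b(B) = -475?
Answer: -7643/8 ≈ -955.38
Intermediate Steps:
b(B) = 475/8 (b(B) = -⅛*(-475) = 475/8)
k = -96 (k = 153 - 249 = -96)
f(D, m) = 302 + D (f(D, m) = D + 302 = 302 + D)
V = 7643/8 (V = 475/8 + (302 + 594) = 475/8 + 896 = 7643/8 ≈ 955.38)
-V = -1*7643/8 = -7643/8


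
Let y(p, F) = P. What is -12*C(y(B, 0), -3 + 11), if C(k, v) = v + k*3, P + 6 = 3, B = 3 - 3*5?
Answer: 12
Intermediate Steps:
B = -12 (B = 3 - 15 = -12)
P = -3 (P = -6 + 3 = -3)
y(p, F) = -3
C(k, v) = v + 3*k
-12*C(y(B, 0), -3 + 11) = -12*((-3 + 11) + 3*(-3)) = -12*(8 - 9) = -12*(-1) = 12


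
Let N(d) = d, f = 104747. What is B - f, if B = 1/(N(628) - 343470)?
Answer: -35911670975/342842 ≈ -1.0475e+5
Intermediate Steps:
B = -1/342842 (B = 1/(628 - 343470) = 1/(-342842) = -1/342842 ≈ -2.9168e-6)
B - f = -1/342842 - 1*104747 = -1/342842 - 104747 = -35911670975/342842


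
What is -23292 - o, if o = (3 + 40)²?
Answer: -25141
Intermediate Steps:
o = 1849 (o = 43² = 1849)
-23292 - o = -23292 - 1*1849 = -23292 - 1849 = -25141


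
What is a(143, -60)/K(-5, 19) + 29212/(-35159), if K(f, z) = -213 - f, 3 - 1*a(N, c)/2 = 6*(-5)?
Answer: -4198295/3656536 ≈ -1.1482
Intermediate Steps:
a(N, c) = 66 (a(N, c) = 6 - 12*(-5) = 6 - 2*(-30) = 6 + 60 = 66)
a(143, -60)/K(-5, 19) + 29212/(-35159) = 66/(-213 - 1*(-5)) + 29212/(-35159) = 66/(-213 + 5) + 29212*(-1/35159) = 66/(-208) - 29212/35159 = 66*(-1/208) - 29212/35159 = -33/104 - 29212/35159 = -4198295/3656536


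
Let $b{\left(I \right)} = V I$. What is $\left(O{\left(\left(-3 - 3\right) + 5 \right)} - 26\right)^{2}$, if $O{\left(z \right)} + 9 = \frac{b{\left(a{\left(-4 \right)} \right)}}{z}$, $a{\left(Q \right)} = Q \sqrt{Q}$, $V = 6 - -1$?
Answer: $-1911 - 3920 i \approx -1911.0 - 3920.0 i$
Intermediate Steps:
$V = 7$ ($V = 6 + 1 = 7$)
$a{\left(Q \right)} = Q^{\frac{3}{2}}$
$b{\left(I \right)} = 7 I$
$O{\left(z \right)} = -9 - \frac{56 i}{z}$ ($O{\left(z \right)} = -9 + \frac{7 \left(-4\right)^{\frac{3}{2}}}{z} = -9 + \frac{7 \left(- 8 i\right)}{z} = -9 + \frac{\left(-56\right) i}{z} = -9 - \frac{56 i}{z}$)
$\left(O{\left(\left(-3 - 3\right) + 5 \right)} - 26\right)^{2} = \left(\left(-9 - \frac{56 i}{\left(-3 - 3\right) + 5}\right) - 26\right)^{2} = \left(\left(-9 - \frac{56 i}{-6 + 5}\right) - 26\right)^{2} = \left(\left(-9 - \frac{56 i}{-1}\right) - 26\right)^{2} = \left(\left(-9 - 56 i \left(-1\right)\right) - 26\right)^{2} = \left(\left(-9 + 56 i\right) - 26\right)^{2} = \left(-35 + 56 i\right)^{2}$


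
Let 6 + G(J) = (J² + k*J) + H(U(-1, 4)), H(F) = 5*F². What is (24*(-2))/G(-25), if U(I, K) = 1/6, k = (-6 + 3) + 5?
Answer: -1728/20489 ≈ -0.084338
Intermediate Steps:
k = 2 (k = -3 + 5 = 2)
U(I, K) = ⅙
G(J) = -211/36 + J² + 2*J (G(J) = -6 + ((J² + 2*J) + 5*(⅙)²) = -6 + ((J² + 2*J) + 5*(1/36)) = -6 + ((J² + 2*J) + 5/36) = -6 + (5/36 + J² + 2*J) = -211/36 + J² + 2*J)
(24*(-2))/G(-25) = (24*(-2))/(-211/36 + (-25)² + 2*(-25)) = -48/(-211/36 + 625 - 50) = -48/20489/36 = -48*36/20489 = -1728/20489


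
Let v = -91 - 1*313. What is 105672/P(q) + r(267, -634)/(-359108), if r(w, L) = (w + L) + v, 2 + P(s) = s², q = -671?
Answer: 38294794845/161684426812 ≈ 0.23685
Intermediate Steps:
v = -404 (v = -91 - 313 = -404)
P(s) = -2 + s²
r(w, L) = -404 + L + w (r(w, L) = (w + L) - 404 = (L + w) - 404 = -404 + L + w)
105672/P(q) + r(267, -634)/(-359108) = 105672/(-2 + (-671)²) + (-404 - 634 + 267)/(-359108) = 105672/(-2 + 450241) - 771*(-1/359108) = 105672/450239 + 771/359108 = 38294794845/161684426812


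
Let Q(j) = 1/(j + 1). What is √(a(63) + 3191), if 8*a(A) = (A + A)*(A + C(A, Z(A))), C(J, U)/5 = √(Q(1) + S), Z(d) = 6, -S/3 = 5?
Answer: √(66932 + 630*I*√58)/4 ≈ 64.719 + 2.3167*I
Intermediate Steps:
S = -15 (S = -3*5 = -15)
Q(j) = 1/(1 + j)
C(J, U) = 5*I*√58/2 (C(J, U) = 5*√(1/(1 + 1) - 15) = 5*√(1/2 - 15) = 5*√(½ - 15) = 5*√(-29/2) = 5*(I*√58/2) = 5*I*√58/2)
a(A) = A*(A + 5*I*√58/2)/4 (a(A) = ((A + A)*(A + 5*I*√58/2))/8 = ((2*A)*(A + 5*I*√58/2))/8 = (2*A*(A + 5*I*√58/2))/8 = A*(A + 5*I*√58/2)/4)
√(a(63) + 3191) = √((⅛)*63*(2*63 + 5*I*√58) + 3191) = √((⅛)*63*(126 + 5*I*√58) + 3191) = √((3969/4 + 315*I*√58/8) + 3191) = √(16733/4 + 315*I*√58/8)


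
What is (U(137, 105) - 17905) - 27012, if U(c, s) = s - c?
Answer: -44949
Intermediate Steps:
(U(137, 105) - 17905) - 27012 = ((105 - 1*137) - 17905) - 27012 = ((105 - 137) - 17905) - 27012 = (-32 - 17905) - 27012 = -17937 - 27012 = -44949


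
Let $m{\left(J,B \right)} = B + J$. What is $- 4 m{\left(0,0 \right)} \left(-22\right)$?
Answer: $0$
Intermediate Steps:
$- 4 m{\left(0,0 \right)} \left(-22\right) = - 4 \left(0 + 0\right) \left(-22\right) = \left(-4\right) 0 \left(-22\right) = 0 \left(-22\right) = 0$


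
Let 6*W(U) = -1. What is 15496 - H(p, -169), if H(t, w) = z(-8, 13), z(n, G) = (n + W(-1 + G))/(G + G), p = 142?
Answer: 2417425/156 ≈ 15496.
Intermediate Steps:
W(U) = -1/6 (W(U) = (1/6)*(-1) = -1/6)
z(n, G) = (-1/6 + n)/(2*G) (z(n, G) = (n - 1/6)/(G + G) = (-1/6 + n)/((2*G)) = (-1/6 + n)*(1/(2*G)) = (-1/6 + n)/(2*G))
H(t, w) = -49/156 (H(t, w) = (1/12)*(-1 + 6*(-8))/13 = (1/12)*(1/13)*(-1 - 48) = (1/12)*(1/13)*(-49) = -49/156)
15496 - H(p, -169) = 15496 - 1*(-49/156) = 15496 + 49/156 = 2417425/156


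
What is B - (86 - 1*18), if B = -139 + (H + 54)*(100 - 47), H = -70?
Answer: -1055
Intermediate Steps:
B = -987 (B = -139 + (-70 + 54)*(100 - 47) = -139 - 16*53 = -139 - 848 = -987)
B - (86 - 1*18) = -987 - (86 - 1*18) = -987 - (86 - 18) = -987 - 1*68 = -987 - 68 = -1055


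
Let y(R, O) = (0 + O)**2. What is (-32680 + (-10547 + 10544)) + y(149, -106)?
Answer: -21447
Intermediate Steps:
y(R, O) = O**2
(-32680 + (-10547 + 10544)) + y(149, -106) = (-32680 + (-10547 + 10544)) + (-106)**2 = (-32680 - 3) + 11236 = -32683 + 11236 = -21447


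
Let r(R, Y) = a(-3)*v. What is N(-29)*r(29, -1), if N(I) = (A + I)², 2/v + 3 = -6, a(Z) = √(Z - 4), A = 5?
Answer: -128*I*√7 ≈ -338.66*I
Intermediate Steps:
a(Z) = √(-4 + Z)
v = -2/9 (v = 2/(-3 - 6) = 2/(-9) = 2*(-⅑) = -2/9 ≈ -0.22222)
r(R, Y) = -2*I*√7/9 (r(R, Y) = √(-4 - 3)*(-2/9) = √(-7)*(-2/9) = (I*√7)*(-2/9) = -2*I*√7/9)
N(I) = (5 + I)²
N(-29)*r(29, -1) = (5 - 29)²*(-2*I*√7/9) = (-24)²*(-2*I*√7/9) = 576*(-2*I*√7/9) = -128*I*√7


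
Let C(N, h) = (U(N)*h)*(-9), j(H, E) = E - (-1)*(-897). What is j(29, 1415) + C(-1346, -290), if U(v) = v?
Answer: -3512542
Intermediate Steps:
j(H, E) = -897 + E (j(H, E) = E - 1*897 = E - 897 = -897 + E)
C(N, h) = -9*N*h (C(N, h) = (N*h)*(-9) = -9*N*h)
j(29, 1415) + C(-1346, -290) = (-897 + 1415) - 9*(-1346)*(-290) = 518 - 3513060 = -3512542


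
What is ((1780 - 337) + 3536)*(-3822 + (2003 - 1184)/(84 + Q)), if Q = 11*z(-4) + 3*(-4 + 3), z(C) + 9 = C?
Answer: -1183921557/62 ≈ -1.9096e+7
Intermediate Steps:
z(C) = -9 + C
Q = -146 (Q = 11*(-9 - 4) + 3*(-4 + 3) = 11*(-13) + 3*(-1) = -143 - 3 = -146)
((1780 - 337) + 3536)*(-3822 + (2003 - 1184)/(84 + Q)) = ((1780 - 337) + 3536)*(-3822 + (2003 - 1184)/(84 - 146)) = (1443 + 3536)*(-3822 + 819/(-62)) = 4979*(-3822 + 819*(-1/62)) = 4979*(-3822 - 819/62) = 4979*(-237783/62) = -1183921557/62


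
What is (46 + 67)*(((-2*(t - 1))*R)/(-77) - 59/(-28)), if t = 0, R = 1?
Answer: 72433/308 ≈ 235.17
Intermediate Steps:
(46 + 67)*(((-2*(t - 1))*R)/(-77) - 59/(-28)) = (46 + 67)*((-2*(0 - 1)*1)/(-77) - 59/(-28)) = 113*((-2*(-1)*1)*(-1/77) - 59*(-1/28)) = 113*((2*1)*(-1/77) + 59/28) = 113*(2*(-1/77) + 59/28) = 113*(-2/77 + 59/28) = 113*(641/308) = 72433/308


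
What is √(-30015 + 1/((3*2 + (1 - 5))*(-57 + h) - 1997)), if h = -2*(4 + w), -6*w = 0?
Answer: I*√135791734062/2127 ≈ 173.25*I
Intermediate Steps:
w = 0 (w = -⅙*0 = 0)
h = -8 (h = -2*(4 + 0) = -2*4 = -8)
√(-30015 + 1/((3*2 + (1 - 5))*(-57 + h) - 1997)) = √(-30015 + 1/((3*2 + (1 - 5))*(-57 - 8) - 1997)) = √(-30015 + 1/((6 - 4)*(-65) - 1997)) = √(-30015 + 1/(2*(-65) - 1997)) = √(-30015 + 1/(-130 - 1997)) = √(-30015 + 1/(-2127)) = √(-30015 - 1/2127) = √(-63841906/2127) = I*√135791734062/2127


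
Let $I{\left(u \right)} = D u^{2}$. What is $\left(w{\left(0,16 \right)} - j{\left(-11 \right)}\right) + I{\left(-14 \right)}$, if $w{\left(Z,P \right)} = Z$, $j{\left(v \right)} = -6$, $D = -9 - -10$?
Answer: $202$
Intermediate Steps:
$D = 1$ ($D = -9 + 10 = 1$)
$I{\left(u \right)} = u^{2}$ ($I{\left(u \right)} = 1 u^{2} = u^{2}$)
$\left(w{\left(0,16 \right)} - j{\left(-11 \right)}\right) + I{\left(-14 \right)} = \left(0 - -6\right) + \left(-14\right)^{2} = \left(0 + 6\right) + 196 = 6 + 196 = 202$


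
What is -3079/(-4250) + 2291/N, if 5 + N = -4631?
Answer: 2268747/9851500 ≈ 0.23029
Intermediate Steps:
N = -4636 (N = -5 - 4631 = -4636)
-3079/(-4250) + 2291/N = -3079/(-4250) + 2291/(-4636) = -3079*(-1/4250) + 2291*(-1/4636) = 3079/4250 - 2291/4636 = 2268747/9851500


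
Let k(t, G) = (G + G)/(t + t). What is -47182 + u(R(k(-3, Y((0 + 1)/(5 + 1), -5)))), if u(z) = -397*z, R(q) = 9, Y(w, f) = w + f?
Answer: -50755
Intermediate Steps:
Y(w, f) = f + w
k(t, G) = G/t (k(t, G) = (2*G)/((2*t)) = (2*G)*(1/(2*t)) = G/t)
-47182 + u(R(k(-3, Y((0 + 1)/(5 + 1), -5)))) = -47182 - 397*9 = -47182 - 3573 = -50755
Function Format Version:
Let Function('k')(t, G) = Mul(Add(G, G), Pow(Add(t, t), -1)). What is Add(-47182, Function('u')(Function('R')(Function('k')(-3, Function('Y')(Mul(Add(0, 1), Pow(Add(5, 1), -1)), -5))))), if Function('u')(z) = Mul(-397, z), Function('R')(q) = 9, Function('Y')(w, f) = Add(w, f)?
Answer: -50755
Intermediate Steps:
Function('Y')(w, f) = Add(f, w)
Function('k')(t, G) = Mul(G, Pow(t, -1)) (Function('k')(t, G) = Mul(Mul(2, G), Pow(Mul(2, t), -1)) = Mul(Mul(2, G), Mul(Rational(1, 2), Pow(t, -1))) = Mul(G, Pow(t, -1)))
Add(-47182, Function('u')(Function('R')(Function('k')(-3, Function('Y')(Mul(Add(0, 1), Pow(Add(5, 1), -1)), -5))))) = Add(-47182, Mul(-397, 9)) = Add(-47182, -3573) = -50755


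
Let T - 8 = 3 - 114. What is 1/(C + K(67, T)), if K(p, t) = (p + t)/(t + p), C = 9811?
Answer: 1/9812 ≈ 0.00010192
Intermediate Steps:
T = -103 (T = 8 + (3 - 114) = 8 - 111 = -103)
K(p, t) = 1 (K(p, t) = (p + t)/(p + t) = 1)
1/(C + K(67, T)) = 1/(9811 + 1) = 1/9812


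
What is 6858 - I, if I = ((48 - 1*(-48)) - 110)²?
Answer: 6662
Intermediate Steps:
I = 196 (I = ((48 + 48) - 110)² = (96 - 110)² = (-14)² = 196)
6858 - I = 6858 - 1*196 = 6858 - 196 = 6662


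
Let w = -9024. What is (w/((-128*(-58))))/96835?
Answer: -141/11232860 ≈ -1.2552e-5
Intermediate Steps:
(w/((-128*(-58))))/96835 = -9024/((-128*(-58)))/96835 = -9024/7424*(1/96835) = -9024*1/7424*(1/96835) = -141/116*1/96835 = -141/11232860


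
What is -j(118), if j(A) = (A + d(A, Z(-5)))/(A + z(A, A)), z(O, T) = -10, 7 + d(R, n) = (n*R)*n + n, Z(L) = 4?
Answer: -2003/108 ≈ -18.546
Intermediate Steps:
d(R, n) = -7 + n + R*n**2 (d(R, n) = -7 + ((n*R)*n + n) = -7 + ((R*n)*n + n) = -7 + (R*n**2 + n) = -7 + (n + R*n**2) = -7 + n + R*n**2)
j(A) = (-3 + 17*A)/(-10 + A) (j(A) = (A + (-7 + 4 + A*4**2))/(A - 10) = (A + (-7 + 4 + A*16))/(-10 + A) = (A + (-7 + 4 + 16*A))/(-10 + A) = (A + (-3 + 16*A))/(-10 + A) = (-3 + 17*A)/(-10 + A))
-j(118) = -(-3 + 17*118)/(-10 + 118) = -(-3 + 2006)/108 = -2003/108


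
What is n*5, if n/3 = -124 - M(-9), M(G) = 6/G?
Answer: -1850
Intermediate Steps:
n = -370 (n = 3*(-124 - 6/(-9)) = 3*(-124 - 6*(-1)/9) = 3*(-124 - 1*(-⅔)) = 3*(-124 + ⅔) = 3*(-370/3) = -370)
n*5 = -370*5 = -1850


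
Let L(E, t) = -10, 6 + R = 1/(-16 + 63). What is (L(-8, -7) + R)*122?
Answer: -91622/47 ≈ -1949.4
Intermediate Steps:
R = -281/47 (R = -6 + 1/(-16 + 63) = -6 + 1/47 = -281/47 ≈ -5.9787)
(L(-8, -7) + R)*122 = (-10 - 281/47)*122 = -751/47*122 = -91622/47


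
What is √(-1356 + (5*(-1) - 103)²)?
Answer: 2*√2577 ≈ 101.53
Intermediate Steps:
√(-1356 + (5*(-1) - 103)²) = √(-1356 + (-5 - 103)²) = √(-1356 + (-108)²) = √(-1356 + 11664) = √10308 = 2*√2577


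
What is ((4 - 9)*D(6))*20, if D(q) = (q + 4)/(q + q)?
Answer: -250/3 ≈ -83.333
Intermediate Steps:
D(q) = (4 + q)/(2*q) (D(q) = (4 + q)/((2*q)) = (4 + q)*(1/(2*q)) = (4 + q)/(2*q))
((4 - 9)*D(6))*20 = ((4 - 9)*((½)*(4 + 6)/6))*20 = -5*10/(2*6)*20 = -5*⅚*20 = -25/6*20 = -250/3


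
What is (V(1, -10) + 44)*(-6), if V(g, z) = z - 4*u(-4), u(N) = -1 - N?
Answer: -132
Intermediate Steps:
V(g, z) = -12 + z (V(g, z) = z - 4*(-1 - 1*(-4)) = z - 4*(-1 + 4) = z - 4*3 = z - 12 = -12 + z)
(V(1, -10) + 44)*(-6) = ((-12 - 10) + 44)*(-6) = (-22 + 44)*(-6) = 22*(-6) = -132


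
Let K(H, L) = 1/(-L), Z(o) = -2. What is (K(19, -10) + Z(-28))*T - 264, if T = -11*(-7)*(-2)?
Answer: 143/5 ≈ 28.600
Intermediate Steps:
K(H, L) = -1/L
T = -154 (T = 77*(-2) = -154)
(K(19, -10) + Z(-28))*T - 264 = (-1/(-10) - 2)*(-154) - 264 = (-1*(-1/10) - 2)*(-154) - 264 = (1/10 - 2)*(-154) - 264 = -19/10*(-154) - 264 = 1463/5 - 264 = 143/5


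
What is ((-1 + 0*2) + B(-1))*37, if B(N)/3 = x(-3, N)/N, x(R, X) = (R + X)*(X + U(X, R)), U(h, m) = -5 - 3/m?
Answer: -2257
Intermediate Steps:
x(R, X) = (R + X)*(-5 + X - 3/R) (x(R, X) = (R + X)*(X + (-5 - 3/R)) = (R + X)*(-5 + X - 3/R))
B(N) = 3*(12 + N**2 - 7*N)/N (B(N) = 3*((-3 + N**2 - 5*(-3) - 5*N - 3*N - 3*N/(-3))/N) = 3*((-3 + N**2 + 15 - 5*N - 3*N - 3*N*(-1/3))/N) = 3*((-3 + N**2 + 15 - 5*N - 3*N + N)/N) = 3*((12 + N**2 - 7*N)/N) = 3*(12 + N**2 - 7*N)/N)
((-1 + 0*2) + B(-1))*37 = ((-1 + 0*2) + (-21 + 3*(-1) + 36/(-1)))*37 = ((-1 + 0) + (-21 - 3 + 36*(-1)))*37 = (-1 + (-21 - 3 - 36))*37 = (-1 - 60)*37 = -61*37 = -2257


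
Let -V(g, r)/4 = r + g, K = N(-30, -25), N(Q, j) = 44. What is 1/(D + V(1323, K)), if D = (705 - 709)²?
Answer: -1/5452 ≈ -0.00018342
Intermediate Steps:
K = 44
V(g, r) = -4*g - 4*r (V(g, r) = -4*(r + g) = -4*(g + r) = -4*g - 4*r)
D = 16 (D = (-4)² = 16)
1/(D + V(1323, K)) = 1/(16 + (-4*1323 - 4*44)) = 1/(16 + (-5292 - 176)) = 1/(16 - 5468) = 1/(-5452) = -1/5452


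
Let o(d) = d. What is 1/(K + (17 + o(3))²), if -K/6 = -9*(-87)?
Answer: -1/4298 ≈ -0.00023267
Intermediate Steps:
K = -4698 (K = -(-54)*(-87) = -6*783 = -4698)
1/(K + (17 + o(3))²) = 1/(-4698 + (17 + 3)²) = 1/(-4698 + 20²) = 1/(-4698 + 400) = 1/(-4298) = -1/4298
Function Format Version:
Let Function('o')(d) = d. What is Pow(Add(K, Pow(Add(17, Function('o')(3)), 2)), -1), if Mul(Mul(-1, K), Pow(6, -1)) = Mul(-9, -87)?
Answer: Rational(-1, 4298) ≈ -0.00023267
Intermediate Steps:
K = -4698 (K = Mul(-6, Mul(-9, -87)) = Mul(-6, 783) = -4698)
Pow(Add(K, Pow(Add(17, Function('o')(3)), 2)), -1) = Pow(Add(-4698, Pow(Add(17, 3), 2)), -1) = Pow(Add(-4698, Pow(20, 2)), -1) = Pow(Add(-4698, 400), -1) = Pow(-4298, -1) = Rational(-1, 4298)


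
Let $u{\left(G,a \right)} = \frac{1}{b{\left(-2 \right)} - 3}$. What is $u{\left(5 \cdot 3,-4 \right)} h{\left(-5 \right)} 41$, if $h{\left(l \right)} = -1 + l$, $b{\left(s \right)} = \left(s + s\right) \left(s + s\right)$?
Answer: $- \frac{246}{13} \approx -18.923$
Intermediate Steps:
$b{\left(s \right)} = 4 s^{2}$ ($b{\left(s \right)} = 2 s 2 s = 4 s^{2}$)
$u{\left(G,a \right)} = \frac{1}{13}$ ($u{\left(G,a \right)} = \frac{1}{4 \left(-2\right)^{2} - 3} = \frac{1}{4 \cdot 4 - 3} = \frac{1}{16 - 3} = \frac{1}{13}$)
$u{\left(5 \cdot 3,-4 \right)} h{\left(-5 \right)} 41 = \frac{-1 - 5}{13} \cdot 41 = \frac{1}{13} \left(-6\right) 41 = \left(- \frac{6}{13}\right) 41 = - \frac{246}{13}$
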